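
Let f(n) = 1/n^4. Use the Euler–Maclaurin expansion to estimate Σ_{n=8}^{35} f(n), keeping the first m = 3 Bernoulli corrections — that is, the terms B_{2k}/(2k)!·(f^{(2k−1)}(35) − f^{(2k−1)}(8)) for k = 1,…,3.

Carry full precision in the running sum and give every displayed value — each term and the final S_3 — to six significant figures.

∫_8^35 1/x^4 dx evaluates to 0.000643267.
Boundary: ½(f(8) + f(35)) = ½(0.000244141 + 6.66389e-07) = 0.000122404.
Integral + boundary = 0.000765671.
Correction k=1: B_{2}/2! · (f^{(1)}(35) − f^{(1)}(8)) = 1/12 · (-7.61587e-08 − (-0.000122070)) = 1.01662e-05.
After k=1: 0.000775837.
Correction k=2: B_{4}/4! · (f^{(3)}(35) − f^{(3)}(8)) = −1/720 · (-1.86511e-09 − (-5.72205e-05)) = -7.94703e-08.
After k=2: 0.000775757.
Correction k=3: B_{6}/6! · (f^{(5)}(35) − f^{(5)}(8)) = 1/30240 · (-8.52623e-11 − (-5.00679e-05)) = 1.65568e-09.

S_3 ≈ 0.000775759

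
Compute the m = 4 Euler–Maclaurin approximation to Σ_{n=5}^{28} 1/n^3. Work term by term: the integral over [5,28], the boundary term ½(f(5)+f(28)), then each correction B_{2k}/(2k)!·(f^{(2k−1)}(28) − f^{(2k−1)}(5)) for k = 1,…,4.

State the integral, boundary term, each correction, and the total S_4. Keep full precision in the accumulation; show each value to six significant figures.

S_4 ≈ 0.0237795

Integral: ∫_5^28 1/x^3 dx = 0.0193622.
Endpoint term: (f(5) + f(28))/2 = (0.00800000 + 4.55539e-05)/2 = 0.00402278.
Integral + boundary = 0.0233850.
Correction k=1: B_{2}/2! · (f^{(1)}(28) − f^{(1)}(5)) = 1/12 · (-4.88078e-06 − (-0.00480000)) = 0.000399593.
Running total after k=1: 0.0237846.
Correction k=2: B_{4}/4! · (f^{(3)}(28) − f^{(3)}(5)) = −1/720 · (-1.24510e-07 − (-0.00384000)) = -5.33316e-06.
Running total after k=2: 0.0237793.
Correction k=3: B_{6}/6! · (f^{(5)}(28) − f^{(5)}(5)) = 1/30240 · (-6.67016e-09 − (-0.00645120)) = 2.13333e-07.
Running total after k=3: 0.0237795.
Correction k=4: B_{8}/8! · (f^{(7)}(28) − f^{(7)}(5)) = −1/1209600 · (-6.12566e-10 − (-0.0185795)) = -1.53600e-08.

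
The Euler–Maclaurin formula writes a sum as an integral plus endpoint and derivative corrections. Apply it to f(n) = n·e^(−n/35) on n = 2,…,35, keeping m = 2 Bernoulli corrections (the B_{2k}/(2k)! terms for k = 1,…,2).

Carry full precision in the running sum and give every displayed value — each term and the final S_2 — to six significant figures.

S_2 ≈ 329.078

Integral: ∫_2^35 x·e^(−x/35) dx = 321.770.
½[f(2) + f(35)] = ½[1.88892 + 12.8758] = 7.38235.
Integral + boundary = 329.152.
k=1: B_{2}/(2)! × [f^{(1)}(35) − f^{(1)}(2)] = 1/12 × (0.00000 − 0.890490) = -0.0742075.
Running total after k=1: 329.078.
k=2: B_{4}/(4)! × [f^{(3)}(35) − f^{(3)}(2)] = −1/720 × (0.000600619 − 0.00226890) = 2.31706e-06.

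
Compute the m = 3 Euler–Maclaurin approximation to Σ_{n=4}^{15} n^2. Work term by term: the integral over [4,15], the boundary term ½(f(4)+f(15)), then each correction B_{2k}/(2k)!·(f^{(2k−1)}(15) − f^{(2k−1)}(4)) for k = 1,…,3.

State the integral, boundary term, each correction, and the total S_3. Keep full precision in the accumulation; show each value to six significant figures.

Integral: ∫_4^15 x^2 dx = 1103.67.
Endpoint term: (f(4) + f(15))/2 = (16.0000 + 225.000)/2 = 120.500.
Integral + boundary = 1224.17.
k=1: B_{2}/(2)! × [f^{(1)}(15) − f^{(1)}(4)] = 1/12 × (30.0000 − 8.00000) = 1.83333.
Partial sum through k=1: 1226.00.
k=2: B_{4}/(4)! × [f^{(3)}(15) − f^{(3)}(4)] = −1/720 × (0.00000 − 0.00000) = 0.00000.
Partial sum through k=2: 1226.00.
k=3: B_{6}/(6)! × [f^{(5)}(15) − f^{(5)}(4)] = 1/30240 × (0.00000 − 0.00000) = 0.00000.

S_3 ≈ 1226.00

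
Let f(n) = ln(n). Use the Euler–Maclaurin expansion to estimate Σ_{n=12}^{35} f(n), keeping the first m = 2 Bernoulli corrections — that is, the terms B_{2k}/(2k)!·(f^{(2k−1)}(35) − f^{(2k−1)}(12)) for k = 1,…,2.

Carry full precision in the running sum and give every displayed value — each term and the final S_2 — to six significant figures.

Integral: ∫_12^35 ln(x) dx = 71.6183.
Boundary: ½(f(12) + f(35)) = ½(2.48491 + 3.55535) = 3.02013.
Integral + boundary = 74.6384.
k=1: B_{2}/(2)! × [f^{(1)}(35) − f^{(1)}(12)] = 1/12 × (0.0285714 − 0.0833333) = -0.00456349.
Running total after k=1: 74.6339.
k=2: B_{4}/(4)! × [f^{(3)}(35) − f^{(3)}(12)] = −1/720 × (4.66472e-05 − 0.00115741) = 1.54272e-06.

S_2 ≈ 74.6339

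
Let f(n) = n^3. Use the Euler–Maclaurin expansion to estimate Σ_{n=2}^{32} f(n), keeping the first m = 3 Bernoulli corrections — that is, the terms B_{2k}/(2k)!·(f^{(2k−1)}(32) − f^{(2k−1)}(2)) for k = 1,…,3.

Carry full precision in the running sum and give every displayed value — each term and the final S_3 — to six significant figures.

S_3 ≈ 278783

Integral: ∫_2^32 x^3 dx = 262140.
½[f(2) + f(32)] = ½[8.00000 + 32768.0] = 16388.0.
Integral + boundary = 278528.
k=1: B_{2}/(2)! × [f^{(1)}(32) − f^{(1)}(2)] = 1/12 × (3072.00 − 12.0000) = 255.000.
Running total after k=1: 278783.
k=2: B_{4}/(4)! × [f^{(3)}(32) − f^{(3)}(2)] = −1/720 × (6.00000 − 6.00000) = 0.00000.
Running total after k=2: 278783.
k=3: B_{6}/(6)! × [f^{(5)}(32) − f^{(5)}(2)] = 1/30240 × (0.00000 − 0.00000) = 0.00000.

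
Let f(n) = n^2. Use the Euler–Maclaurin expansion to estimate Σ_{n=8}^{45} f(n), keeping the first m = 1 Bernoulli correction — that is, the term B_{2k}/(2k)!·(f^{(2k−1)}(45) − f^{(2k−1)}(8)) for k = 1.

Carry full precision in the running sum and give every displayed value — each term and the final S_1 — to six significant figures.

S_1 ≈ 31255.0

Integral: ∫_8^45 x^2 dx = 30204.3.
Endpoint term: (f(8) + f(45))/2 = (64.0000 + 2025.00)/2 = 1044.50.
So far: 31248.8.
k=1: B_{2}/(2)! × [f^{(1)}(45) − f^{(1)}(8)] = 1/12 × (90.0000 − 16.0000) = 6.16667.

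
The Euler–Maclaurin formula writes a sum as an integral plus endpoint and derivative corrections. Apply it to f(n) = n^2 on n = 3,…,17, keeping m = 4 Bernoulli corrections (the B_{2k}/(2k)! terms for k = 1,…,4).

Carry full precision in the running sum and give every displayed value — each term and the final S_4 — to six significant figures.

Integral: ∫_3^17 x^2 dx = 1628.67.
Boundary: ½(f(3) + f(17)) = ½(9.00000 + 289.000) = 149.000.
So far: 1777.67.
Order-1 term: 1/12 · (34.0000 − 6.00000) = 2.33333.
Partial sum through k=1: 1780.00.
Order-2 term: −1/720 · (0.00000 − 0.00000) = 0.00000.
Partial sum through k=2: 1780.00.
Order-3 term: 1/30240 · (0.00000 − 0.00000) = 0.00000.
Partial sum through k=3: 1780.00.
Order-4 term: −1/1209600 · (0.00000 − 0.00000) = 0.00000.

S_4 ≈ 1780.00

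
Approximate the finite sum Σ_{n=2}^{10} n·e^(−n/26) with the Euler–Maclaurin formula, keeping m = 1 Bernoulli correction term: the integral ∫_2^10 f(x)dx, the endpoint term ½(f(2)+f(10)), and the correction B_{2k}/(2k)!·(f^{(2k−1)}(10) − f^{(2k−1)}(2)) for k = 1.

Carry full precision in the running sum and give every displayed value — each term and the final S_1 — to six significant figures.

∫_2^10 x·e^(−x/26) dx evaluates to 36.9529.
Boundary: ½(f(2) + f(10)) = ½(1.85192 + 6.80712) = 4.32952.
Integral + boundary = 41.2824.
k=1: B_{2}/(2)! × [f^{(1)}(10) − f^{(1)}(2)] = 1/12 × (0.418900 − 0.854733) = -0.0363194.

S_1 ≈ 41.2461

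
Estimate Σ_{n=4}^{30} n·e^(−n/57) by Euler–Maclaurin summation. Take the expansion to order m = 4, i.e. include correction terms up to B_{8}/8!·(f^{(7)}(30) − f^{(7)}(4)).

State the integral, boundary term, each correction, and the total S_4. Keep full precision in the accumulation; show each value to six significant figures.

S_4 ≈ 322.376

The integral term ∫_4^30 x·e^(−x/57) dx = 311.699.
Boundary: ½(f(4) + f(30)) = ½(3.72892 + 17.7233) = 10.7261.
Integral + boundary = 322.425.
Correction k=1: B_{2}/2! · (f^{(1)}(30) − f^{(1)}(4)) = 1/12 · (0.279842 − 0.866811) = -0.0489141.
After k=1: 322.376.
Correction k=2: B_{4}/4! · (f^{(3)}(30) − f^{(3)}(4)) = −1/720 · (0.000449799 − 0.000840650) = 5.42848e-07.
After k=2: 322.376.
Correction k=3: B_{6}/6! · (f^{(5)}(30) − f^{(5)}(4)) = 1/30240 · (2.50374e-07 − 4.35367e-07) = -6.11747e-12.
After k=3: 322.376.
Correction k=4: B_{8}/8! · (f^{(7)}(30) − f^{(7)}(4)) = −1/1209600 · (1.11513e-10 − 1.88363e-10) = 6.35335e-17.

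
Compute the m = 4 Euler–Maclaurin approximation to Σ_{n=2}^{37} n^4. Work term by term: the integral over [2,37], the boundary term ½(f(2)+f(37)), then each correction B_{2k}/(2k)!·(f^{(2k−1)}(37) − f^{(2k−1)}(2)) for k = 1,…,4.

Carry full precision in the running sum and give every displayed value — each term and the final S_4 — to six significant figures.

S_4 ≈ 1.48228e+07

The integral term ∫_2^37 x^4 dx = 1.38688e+07.
Boundary: ½(f(2) + f(37)) = ½(16.0000 + 1.87416e+06) = 937088.
So far: 1.48059e+07.
k=1: B_{2}/(2)! × [f^{(1)}(37) − f^{(1)}(2)] = 1/12 × (202612 − 32.0000) = 16881.7.
After k=1: 1.48228e+07.
k=2: B_{4}/(4)! × [f^{(3)}(37) − f^{(3)}(2)] = −1/720 × (888.000 − 48.0000) = -1.16667.
After k=2: 1.48228e+07.
k=3: B_{6}/(6)! × [f^{(5)}(37) − f^{(5)}(2)] = 1/30240 × (0.00000 − 0.00000) = 0.00000.
After k=3: 1.48228e+07.
k=4: B_{8}/(8)! × [f^{(7)}(37) − f^{(7)}(2)] = −1/1209600 × (0.00000 − 0.00000) = 0.00000.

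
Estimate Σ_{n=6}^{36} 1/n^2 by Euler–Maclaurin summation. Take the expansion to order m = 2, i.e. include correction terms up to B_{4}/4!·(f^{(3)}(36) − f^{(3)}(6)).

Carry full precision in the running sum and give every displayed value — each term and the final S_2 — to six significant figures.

S_2 ≈ 0.153927

The integral term ∫_6^36 1/x^2 dx = 0.138889.
½[f(6) + f(36)] = ½[0.0277778 + 0.000771605] = 0.0142747.
So far: 0.153164.
Order-1 term: 1/12 · (-4.28669e-05 − (-0.00925926)) = 0.000768033.
After k=1: 0.153932.
Order-2 term: −1/720 · (-3.96916e-07 − (-0.00308642)) = -4.28614e-06.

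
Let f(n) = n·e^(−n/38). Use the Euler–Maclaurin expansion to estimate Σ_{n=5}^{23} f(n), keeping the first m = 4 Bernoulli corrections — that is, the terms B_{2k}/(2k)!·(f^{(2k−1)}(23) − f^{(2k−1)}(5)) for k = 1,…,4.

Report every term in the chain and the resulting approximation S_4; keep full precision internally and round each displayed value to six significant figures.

S_4 ≈ 175.501

Integral: ∫_5^23 x·e^(−x/38) dx = 167.077.
½[f(5) + f(23)] = ½[4.38355 + 12.5564] = 8.46998.
Integral + boundary = 175.547.
k=1: B_{2}/(2)! × [f^{(1)}(23) − f^{(1)}(5)] = 1/12 × (0.215499 − 0.761353) = -0.0454879.
After k=1: 175.501.
k=2: B_{4}/(4)! × [f^{(3)}(23) − f^{(3)}(5)] = −1/720 × (0.000905374 − 0.00174153) = 1.16133e-06.
After k=2: 175.501.
k=3: B_{6}/(6)! × [f^{(5)}(23) − f^{(5)}(5)] = 1/30240 × (1.15063e-06 − 2.04696e-06) = -2.96406e-11.
After k=3: 175.501.
k=4: B_{8}/(8)! × [f^{(7)}(23) − f^{(7)}(5)] = −1/1209600 × (1.15947e-09 − 1.99991e-09) = 6.94813e-16.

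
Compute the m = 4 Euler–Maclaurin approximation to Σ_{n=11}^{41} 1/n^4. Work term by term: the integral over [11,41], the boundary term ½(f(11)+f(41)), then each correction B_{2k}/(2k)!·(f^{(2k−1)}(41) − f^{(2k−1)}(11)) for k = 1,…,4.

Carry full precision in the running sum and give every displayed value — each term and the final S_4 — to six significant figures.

S_4 ≈ 0.000281988

The integral term ∫_11^41 1/x^4 dx = 0.000245602.
½[f(11) + f(41)] = ½[6.83013e-05 + 3.53887e-07] = 3.43276e-05.
Running total after boundary: 0.000279929.
Order-1 term: 1/12 · (-3.45256e-08 − (-2.48369e-05)) = 2.06686e-06.
Partial sum through k=1: 0.000281996.
Order-2 term: −1/720 · (-6.16161e-10 − (-6.15790e-06)) = -8.55178e-09.
Partial sum through k=2: 0.000281988.
Order-3 term: 1/30240 · (-2.05265e-11 − (-2.84994e-06)) = 9.42432e-11.
Partial sum through k=3: 0.000281988.
Order-4 term: −1/1209600 · (-1.09898e-12 − (-2.11979e-06)) = -1.75247e-12.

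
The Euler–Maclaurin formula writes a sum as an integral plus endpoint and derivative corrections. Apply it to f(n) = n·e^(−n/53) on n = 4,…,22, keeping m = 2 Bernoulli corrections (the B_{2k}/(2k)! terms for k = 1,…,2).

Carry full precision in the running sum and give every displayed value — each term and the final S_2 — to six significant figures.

S_2 ≈ 185.865

∫_4^22 x·e^(−x/53) dx evaluates to 176.786.
Endpoint term: (f(4) + f(22))/2 = (3.70922 + 14.5261)/2 = 9.11767.
Integral + boundary = 185.904.
k=1: B_{2}/(2)! × [f^{(1)}(22) − f^{(1)}(4)] = 1/12 × (0.386200 − 0.857321) = -0.0392600.
Running total after k=1: 185.865.
k=2: B_{4}/(4)! × [f^{(3)}(22) − f^{(3)}(4)] = −1/720 × (0.000607603 − 0.000965444) = 4.97002e-07.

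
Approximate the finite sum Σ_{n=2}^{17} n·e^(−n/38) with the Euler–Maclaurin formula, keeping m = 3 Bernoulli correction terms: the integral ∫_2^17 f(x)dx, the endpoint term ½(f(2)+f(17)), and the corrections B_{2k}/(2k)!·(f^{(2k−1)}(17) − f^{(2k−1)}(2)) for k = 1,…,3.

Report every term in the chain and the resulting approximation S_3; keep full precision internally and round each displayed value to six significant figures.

S_3 ≈ 112.252

Integral: ∫_2^17 x·e^(−x/38) dx = 105.914.
½[f(2) + f(17)] = ½[1.89746 + 10.8682] = 6.38285.
Running total after boundary: 112.297.
Correction k=1: B_{2}/2! · (f^{(1)}(17) − f^{(1)}(2)) = 1/12 · (0.353302 − 0.898796) = -0.0454579.
Partial sum through k=1: 112.252.
Correction k=2: B_{4}/4! · (f^{(3)}(17) − f^{(3)}(2)) = −1/720 · (0.00113014 − 0.00193646) = 1.11990e-06.
Partial sum through k=2: 112.252.
Correction k=3: B_{6}/6! · (f^{(5)}(17) − f^{(5)}(2)) = 1/30240 · (1.39585e-06 − 2.25104e-06) = -2.82800e-11.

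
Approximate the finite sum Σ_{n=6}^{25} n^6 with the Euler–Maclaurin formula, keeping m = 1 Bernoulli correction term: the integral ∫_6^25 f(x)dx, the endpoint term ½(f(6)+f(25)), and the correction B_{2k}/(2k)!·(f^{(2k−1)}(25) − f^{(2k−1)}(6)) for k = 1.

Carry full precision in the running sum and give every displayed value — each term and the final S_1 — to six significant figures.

S_1 ≈ 9.98863e+08

The integral term ∫_6^25 x^6 dx = 8.71891e+08.
½[f(6) + f(25)] = ½[46656.0 + 2.44141e+08] = 1.22094e+08.
Integral + boundary = 9.93984e+08.
Correction k=1: B_{2}/2! · (f^{(1)}(25) − f^{(1)}(6)) = 1/12 · (5.85938e+07 − 46656.0) = 4.87892e+06.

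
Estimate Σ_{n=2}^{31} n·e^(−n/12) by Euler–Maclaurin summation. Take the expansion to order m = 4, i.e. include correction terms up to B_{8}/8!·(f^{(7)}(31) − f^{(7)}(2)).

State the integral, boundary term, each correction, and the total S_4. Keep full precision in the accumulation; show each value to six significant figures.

∫_2^31 x·e^(−x/12) dx evaluates to 103.240.
Boundary: ½(f(2) + f(31)) = ½(1.69296 + 2.34118) = 2.01707.
Running total after boundary: 105.257.
Order-1 term: 1/12 · (-0.119576 − 0.705401) = -0.0687481.
Partial sum through k=1: 105.188.
Order-2 term: −1/720 · (0.000218524 − 0.0166553) = 2.28289e-05.
Partial sum through k=2: 105.188.
Order-3 term: 1/30240 · (8.80166e-06 − 0.000197306) = -6.23360e-09.
Partial sum through k=3: 105.188.
Order-4 term: −1/1209600 · (1.11707e-07 − 1.93715e-06) = 1.50913e-12.

S_4 ≈ 105.188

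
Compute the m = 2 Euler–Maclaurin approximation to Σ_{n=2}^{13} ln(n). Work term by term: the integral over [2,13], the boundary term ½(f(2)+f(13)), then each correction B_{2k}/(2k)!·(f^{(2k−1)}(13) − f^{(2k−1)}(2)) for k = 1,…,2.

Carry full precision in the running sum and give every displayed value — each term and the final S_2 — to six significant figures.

S_2 ≈ 22.5522

The integral term ∫_2^13 ln(x) dx = 20.9580.
Endpoint term: (f(2) + f(13))/2 = (0.693147 + 2.56495)/2 = 1.62905.
Integral + boundary = 22.5871.
k=1: B_{2}/(2)! × [f^{(1)}(13) − f^{(1)}(2)] = 1/12 × (0.0769231 − 0.500000) = -0.0352564.
Running total after k=1: 22.5518.
k=2: B_{4}/(4)! × [f^{(3)}(13) − f^{(3)}(2)] = −1/720 × (0.000910332 − 0.250000) = 0.000345958.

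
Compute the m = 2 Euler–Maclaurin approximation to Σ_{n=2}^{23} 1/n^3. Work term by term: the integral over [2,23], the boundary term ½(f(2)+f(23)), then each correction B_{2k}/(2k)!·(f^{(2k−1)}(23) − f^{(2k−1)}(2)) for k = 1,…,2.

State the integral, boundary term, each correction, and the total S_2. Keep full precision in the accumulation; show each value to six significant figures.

∫_2^23 1/x^3 dx evaluates to 0.124055.
Boundary: ½(f(2) + f(23)) = ½(0.125000 + 8.21895e-05) = 0.0625411.
So far: 0.186596.
k=1: B_{2}/(2)! × [f^{(1)}(23) − f^{(1)}(2)] = 1/12 × (-1.07204e-05 − (-0.187500)) = 0.0156241.
After k=1: 0.202220.
k=2: B_{4}/(4)! × [f^{(3)}(23) − f^{(3)}(2)] = −1/720 × (-4.05307e-07 − (-0.937500)) = -0.00130208.

S_2 ≈ 0.200918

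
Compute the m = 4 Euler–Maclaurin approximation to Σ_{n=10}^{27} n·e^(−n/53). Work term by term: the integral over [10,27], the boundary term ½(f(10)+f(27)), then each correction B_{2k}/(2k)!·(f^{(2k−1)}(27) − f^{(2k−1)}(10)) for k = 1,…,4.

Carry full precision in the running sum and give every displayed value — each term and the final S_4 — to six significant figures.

S_4 ≈ 229.543

The integral term ∫_10^27 x·e^(−x/53) dx = 217.323.
½[f(10) + f(27)] = ½[8.28052 + 16.2226] = 12.2515.
Integral + boundary = 229.575.
Order-1 term: 1/12 · (0.294750 − 0.671816) = -0.0314222.
After k=1: 229.543.
Order-2 term: −1/720 · (0.000532724 − 0.000828736) = 4.11129e-07.
After k=2: 229.543.
Order-3 term: 1/30240 · (3.41943e-07 − 5.04915e-07) = -5.38931e-12.
After k=3: 229.543.
Order-4 term: −1/1209600 · (1.75947e-10 − 2.54468e-10) = 6.49148e-17.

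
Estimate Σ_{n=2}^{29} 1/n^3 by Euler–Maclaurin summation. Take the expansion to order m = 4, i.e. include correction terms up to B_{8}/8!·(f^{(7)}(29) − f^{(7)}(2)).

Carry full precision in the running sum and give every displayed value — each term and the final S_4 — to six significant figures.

S_4 ≈ 0.201428

Integral: ∫_2^29 1/x^3 dx = 0.124405.
½[f(2) + f(29)] = ½[0.125000 + 4.10021e-05] = 0.0625205.
So far: 0.186926.
Correction k=1: B_{2}/2! · (f^{(1)}(29) − f^{(1)}(2)) = 1/12 · (-4.24160e-06 − (-0.187500)) = 0.0156246.
After k=1: 0.202551.
Correction k=2: B_{4}/4! · (f^{(3)}(29) − f^{(3)}(2)) = −1/720 · (-1.00870e-07 − (-0.937500)) = -0.00130208.
After k=2: 0.201249.
Correction k=3: B_{6}/6! · (f^{(5)}(29) − f^{(5)}(2)) = 1/30240 · (-5.03752e-09 − (-9.84375)) = 0.000325521.
After k=3: 0.201574.
Correction k=4: B_{8}/8! · (f^{(7)}(29) − f^{(7)}(2)) = −1/1209600 · (-4.31274e-10 − (-177.188)) = -0.000146484.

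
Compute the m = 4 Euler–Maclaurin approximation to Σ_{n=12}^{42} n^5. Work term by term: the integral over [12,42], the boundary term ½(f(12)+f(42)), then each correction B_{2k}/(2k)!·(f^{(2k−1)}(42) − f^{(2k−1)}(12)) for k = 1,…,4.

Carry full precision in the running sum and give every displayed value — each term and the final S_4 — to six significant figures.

S_4 ≈ 9.81099e+08

The integral term ∫_12^42 x^5 dx = 9.14341e+08.
Boundary: ½(f(12) + f(42)) = ½(248832 + 1.30691e+08) = 6.54700e+07.
So far: 9.79811e+08.
k=1: B_{2}/(2)! × [f^{(1)}(42) − f^{(1)}(12)] = 1/12 × (1.55585e+07 − 103680) = 1.28790e+06.
Running total after k=1: 9.81099e+08.
k=2: B_{4}/(4)! × [f^{(3)}(42) − f^{(3)}(12)] = −1/720 × (105840 − 8640.00) = -135.000.
Running total after k=2: 9.81099e+08.
k=3: B_{6}/(6)! × [f^{(5)}(42) − f^{(5)}(12)] = 1/30240 × (120.000 − 120.000) = 0.00000.
Running total after k=3: 9.81099e+08.
k=4: B_{8}/(8)! × [f^{(7)}(42) − f^{(7)}(12)] = −1/1209600 × (0.00000 − 0.00000) = 0.00000.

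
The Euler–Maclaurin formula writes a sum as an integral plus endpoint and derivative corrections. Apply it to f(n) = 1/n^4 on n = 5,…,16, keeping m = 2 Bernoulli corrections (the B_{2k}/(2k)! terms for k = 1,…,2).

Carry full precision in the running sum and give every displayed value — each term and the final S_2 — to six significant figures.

Integral: ∫_5^16 1/x^4 dx = 0.00258529.
½[f(5) + f(16)] = ½[0.00160000 + 1.52588e-05] = 0.000807629.
Running total after boundary: 0.00339292.
Correction k=1: B_{2}/2! · (f^{(1)}(16) − f^{(1)}(5)) = 1/12 · (-3.81470e-06 − (-0.00128000)) = 0.000106349.
Partial sum through k=1: 0.00349926.
Correction k=2: B_{4}/4! · (f^{(3)}(16) − f^{(3)}(5)) = −1/720 · (-4.47035e-07 − (-0.00153600)) = -2.13271e-06.

S_2 ≈ 0.00349713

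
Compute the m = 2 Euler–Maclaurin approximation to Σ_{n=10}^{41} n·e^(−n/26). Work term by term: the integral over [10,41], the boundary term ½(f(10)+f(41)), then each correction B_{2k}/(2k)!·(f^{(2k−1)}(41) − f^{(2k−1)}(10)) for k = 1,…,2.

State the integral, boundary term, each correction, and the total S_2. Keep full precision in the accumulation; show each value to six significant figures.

Integral: ∫_10^41 x·e^(−x/26) dx = 277.232.
Endpoint term: (f(10) + f(41))/2 = (6.80712 + 8.47100)/2 = 7.63906.
Running total after boundary: 284.872.
k=1: B_{2}/(2)! × [f^{(1)}(41) − f^{(1)}(10)] = 1/12 × (-0.119198 − 0.418900) = -0.0448415.
Partial sum through k=1: 284.827.
k=2: B_{4}/(4)! × [f^{(3)}(41) − f^{(3)}(10)] = −1/720 × (0.000434943 − 0.00263362) = 3.05371e-06.

S_2 ≈ 284.827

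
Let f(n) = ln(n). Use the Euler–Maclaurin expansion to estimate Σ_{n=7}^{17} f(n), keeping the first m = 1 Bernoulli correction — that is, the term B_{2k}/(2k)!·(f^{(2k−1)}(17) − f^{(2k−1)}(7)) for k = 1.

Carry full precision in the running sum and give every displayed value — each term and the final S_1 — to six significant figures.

∫_7^17 ln(x) dx evaluates to 24.5433.
Boundary: ½(f(7) + f(17)) = ½(1.94591 + 2.83321) = 2.38956.
Integral + boundary = 26.9328.
k=1: B_{2}/(2)! × [f^{(1)}(17) − f^{(1)}(7)] = 1/12 × (0.0588235 − 0.142857) = -0.00700280.

S_1 ≈ 26.9258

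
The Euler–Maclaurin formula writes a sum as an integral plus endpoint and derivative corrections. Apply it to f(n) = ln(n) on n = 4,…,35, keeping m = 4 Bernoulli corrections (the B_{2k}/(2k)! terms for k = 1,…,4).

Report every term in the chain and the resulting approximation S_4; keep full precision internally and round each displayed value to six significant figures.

S_4 ≈ 90.3444

The integral term ∫_4^35 ln(x) dx = 87.8920.
Endpoint term: (f(4) + f(35))/2 = (1.38629 + 3.55535)/2 = 2.47082.
Running total after boundary: 90.3628.
Correction k=1: B_{2}/2! · (f^{(1)}(35) − f^{(1)}(4)) = 1/12 · (0.0285714 − 0.250000) = -0.0184524.
Running total after k=1: 90.3444.
Correction k=2: B_{4}/4! · (f^{(3)}(35) − f^{(3)}(4)) = −1/720 · (4.66472e-05 − 0.0312500) = 4.33380e-05.
Running total after k=2: 90.3444.
Correction k=3: B_{6}/6! · (f^{(5)}(35) − f^{(5)}(4)) = 1/30240 · (4.56952e-07 − 0.0234375) = -7.75034e-07.
Running total after k=3: 90.3444.
Correction k=4: B_{8}/8! · (f^{(7)}(35) − f^{(7)}(4)) = −1/1209600 · (1.11907e-08 − 0.0439453) = 3.63304e-08.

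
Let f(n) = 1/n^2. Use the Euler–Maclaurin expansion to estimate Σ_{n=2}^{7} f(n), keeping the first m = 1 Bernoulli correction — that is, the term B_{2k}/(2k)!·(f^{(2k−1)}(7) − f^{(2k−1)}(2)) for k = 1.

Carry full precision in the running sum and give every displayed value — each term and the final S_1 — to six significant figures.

The integral term ∫_2^7 1/x^2 dx = 0.357143.
Endpoint term: (f(2) + f(7))/2 = (0.250000 + 0.0204082)/2 = 0.135204.
So far: 0.492347.
k=1: B_{2}/(2)! × [f^{(1)}(7) − f^{(1)}(2)] = 1/12 × (-0.00583090 − (-0.250000)) = 0.0203474.

S_1 ≈ 0.512694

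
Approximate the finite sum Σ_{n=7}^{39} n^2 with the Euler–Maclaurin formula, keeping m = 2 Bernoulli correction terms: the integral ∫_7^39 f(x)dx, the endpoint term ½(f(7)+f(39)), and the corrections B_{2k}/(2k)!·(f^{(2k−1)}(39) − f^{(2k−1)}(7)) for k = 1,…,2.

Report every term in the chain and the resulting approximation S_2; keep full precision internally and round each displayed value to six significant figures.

The integral term ∫_7^39 x^2 dx = 19658.7.
½[f(7) + f(39)] = ½[49.0000 + 1521.00] = 785.000.
Integral + boundary = 20443.7.
k=1: B_{2}/(2)! × [f^{(1)}(39) − f^{(1)}(7)] = 1/12 × (78.0000 − 14.0000) = 5.33333.
Running total after k=1: 20449.0.
k=2: B_{4}/(4)! × [f^{(3)}(39) − f^{(3)}(7)] = −1/720 × (0.00000 − 0.00000) = 0.00000.

S_2 ≈ 20449.0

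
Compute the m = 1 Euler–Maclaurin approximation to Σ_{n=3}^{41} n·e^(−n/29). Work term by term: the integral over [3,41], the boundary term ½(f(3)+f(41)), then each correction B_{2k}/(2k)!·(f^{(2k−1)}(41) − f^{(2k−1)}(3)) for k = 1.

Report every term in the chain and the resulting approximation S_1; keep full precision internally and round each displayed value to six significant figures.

∫_3^41 x·e^(−x/29) dx evaluates to 343.064.
½[f(3) + f(41)] = ½[2.70517 + 9.97198] = 6.33857.
Running total after boundary: 349.403.
k=1: B_{2}/(2)! × [f^{(1)}(41) − f^{(1)}(3)] = 1/12 × (-0.100642 − 0.808441) = -0.0757569.

S_1 ≈ 349.327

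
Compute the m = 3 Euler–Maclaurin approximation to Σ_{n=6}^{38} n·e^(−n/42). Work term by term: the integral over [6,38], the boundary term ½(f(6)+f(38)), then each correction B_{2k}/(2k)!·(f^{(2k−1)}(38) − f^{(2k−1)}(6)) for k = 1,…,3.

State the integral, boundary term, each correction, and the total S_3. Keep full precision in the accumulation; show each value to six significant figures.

The integral term ∫_6^38 x·e^(−x/42) dx = 388.041.
Boundary: ½(f(6) + f(38)) = ½(5.20127 + 15.3763) = 10.2888.
Integral + boundary = 398.330.
Order-1 term: 1/12 · (0.0385370 − 0.743038) = -0.0587084.
Partial sum through k=1: 398.271.
Order-2 term: −1/720 · (0.000480620 − 0.00140408) = 1.28258e-06.
Partial sum through k=2: 398.271.
Order-3 term: 1/30240 · (5.32536e-07 − 1.35314e-06) = -2.71363e-11.

S_3 ≈ 398.271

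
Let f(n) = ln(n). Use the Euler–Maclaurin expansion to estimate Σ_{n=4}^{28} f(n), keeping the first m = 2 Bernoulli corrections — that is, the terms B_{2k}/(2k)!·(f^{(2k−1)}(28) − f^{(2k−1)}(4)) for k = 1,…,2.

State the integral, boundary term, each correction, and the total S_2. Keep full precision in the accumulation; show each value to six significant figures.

Integral: ∫_4^28 ln(x) dx = 63.7565.
½[f(4) + f(28)] = ½[1.38629 + 3.33220] = 2.35925.
Integral + boundary = 66.1158.
Correction k=1: B_{2}/2! · (f^{(1)}(28) − f^{(1)}(4)) = 1/12 · (0.0357143 − 0.250000) = -0.0178571.
Partial sum through k=1: 66.0979.
Correction k=2: B_{4}/4! · (f^{(3)}(28) − f^{(3)}(4)) = −1/720 · (9.11079e-05 − 0.0312500) = 4.32762e-05.

S_2 ≈ 66.0980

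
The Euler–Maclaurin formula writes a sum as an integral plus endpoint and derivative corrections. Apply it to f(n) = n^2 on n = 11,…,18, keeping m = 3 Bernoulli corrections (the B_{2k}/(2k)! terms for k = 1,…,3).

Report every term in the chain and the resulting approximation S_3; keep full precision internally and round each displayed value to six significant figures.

S_3 ≈ 1724.00

The integral term ∫_11^18 x^2 dx = 1500.33.
Boundary: ½(f(11) + f(18)) = ½(121.000 + 324.000) = 222.500.
Integral + boundary = 1722.83.
Correction k=1: B_{2}/2! · (f^{(1)}(18) − f^{(1)}(11)) = 1/12 · (36.0000 − 22.0000) = 1.16667.
Running total after k=1: 1724.00.
Correction k=2: B_{4}/4! · (f^{(3)}(18) − f^{(3)}(11)) = −1/720 · (0.00000 − 0.00000) = 0.00000.
Running total after k=2: 1724.00.
Correction k=3: B_{6}/6! · (f^{(5)}(18) − f^{(5)}(11)) = 1/30240 · (0.00000 − 0.00000) = 0.00000.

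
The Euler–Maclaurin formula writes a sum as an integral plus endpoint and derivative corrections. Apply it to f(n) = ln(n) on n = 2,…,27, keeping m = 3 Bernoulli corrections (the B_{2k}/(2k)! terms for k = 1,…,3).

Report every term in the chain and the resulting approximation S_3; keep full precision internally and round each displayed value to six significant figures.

Integral: ∫_2^27 ln(x) dx = 62.6013.
½[f(2) + f(27)] = ½[0.693147 + 3.29584] = 1.99449.
So far: 64.5958.
k=1: B_{2}/(2)! × [f^{(1)}(27) − f^{(1)}(2)] = 1/12 × (0.0370370 − 0.500000) = -0.0385802.
After k=1: 64.5572.
k=2: B_{4}/(4)! × [f^{(3)}(27) − f^{(3)}(2)] = −1/720 × (0.000101611 − 0.250000) = 0.000347081.
After k=2: 64.5576.
k=3: B_{6}/(6)! × [f^{(5)}(27) − f^{(5)}(2)] = 1/30240 × (1.67260e-06 − 0.750000) = -2.48015e-05.

S_3 ≈ 64.5575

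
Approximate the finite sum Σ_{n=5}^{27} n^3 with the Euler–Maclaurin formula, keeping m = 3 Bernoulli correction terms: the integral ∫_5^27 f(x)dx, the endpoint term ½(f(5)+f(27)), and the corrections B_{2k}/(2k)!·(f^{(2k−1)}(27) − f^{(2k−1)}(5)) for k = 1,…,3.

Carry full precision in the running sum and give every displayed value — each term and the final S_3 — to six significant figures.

S_3 ≈ 142784

Integral: ∫_5^27 x^3 dx = 132704.
Endpoint term: (f(5) + f(27))/2 = (125.000 + 19683.0)/2 = 9904.00.
Integral + boundary = 142608.
Order-1 term: 1/12 · (2187.00 − 75.0000) = 176.000.
Running total after k=1: 142784.
Order-2 term: −1/720 · (6.00000 − 6.00000) = 0.00000.
Running total after k=2: 142784.
Order-3 term: 1/30240 · (0.00000 − 0.00000) = 0.00000.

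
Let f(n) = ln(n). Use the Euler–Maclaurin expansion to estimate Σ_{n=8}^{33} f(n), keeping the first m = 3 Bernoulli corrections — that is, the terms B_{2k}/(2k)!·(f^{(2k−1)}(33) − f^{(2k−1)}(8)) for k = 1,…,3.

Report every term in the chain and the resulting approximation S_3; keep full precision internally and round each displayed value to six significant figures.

∫_8^33 ln(x) dx evaluates to 73.7492.
½[f(8) + f(33)] = ½[2.07944 + 3.49651] = 2.78797.
Integral + boundary = 76.5372.
k=1: B_{2}/(2)! × [f^{(1)}(33) − f^{(1)}(8)] = 1/12 × (0.0303030 − 0.125000) = -0.00789141.
Running total after k=1: 76.5293.
k=2: B_{4}/(4)! × [f^{(3)}(33) − f^{(3)}(8)] = −1/720 × (5.56529e-05 − 0.00390625) = 5.34805e-06.
Running total after k=2: 76.5293.
k=3: B_{6}/(6)! × [f^{(5)}(33) − f^{(5)}(8)] = 1/30240 × (6.13256e-07 − 0.000732422) = -2.42000e-08.

S_3 ≈ 76.5293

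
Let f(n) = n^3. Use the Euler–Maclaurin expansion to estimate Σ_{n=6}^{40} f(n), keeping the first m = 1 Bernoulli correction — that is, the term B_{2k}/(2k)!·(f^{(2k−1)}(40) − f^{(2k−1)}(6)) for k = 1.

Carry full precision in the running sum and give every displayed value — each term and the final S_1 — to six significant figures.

Integral: ∫_6^40 x^3 dx = 639676.
Endpoint term: (f(6) + f(40))/2 = (216.000 + 64000.0)/2 = 32108.0.
Integral + boundary = 671784.
Order-1 term: 1/12 · (4800.00 − 108.000) = 391.000.

S_1 ≈ 672175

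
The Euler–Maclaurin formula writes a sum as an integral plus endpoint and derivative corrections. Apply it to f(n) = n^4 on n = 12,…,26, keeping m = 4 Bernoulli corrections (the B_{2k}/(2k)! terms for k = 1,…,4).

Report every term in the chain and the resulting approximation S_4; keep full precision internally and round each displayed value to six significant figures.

S_4 ≈ 2.57065e+06

The integral term ∫_12^26 x^4 dx = 2.32651e+06.
Endpoint term: (f(12) + f(26))/2 = (20736.0 + 456976)/2 = 238856.
Integral + boundary = 2.56536e+06.
Correction k=1: B_{2}/2! · (f^{(1)}(26) − f^{(1)}(12)) = 1/12 · (70304.0 − 6912.00) = 5282.67.
Running total after k=1: 2.57065e+06.
Correction k=2: B_{4}/4! · (f^{(3)}(26) − f^{(3)}(12)) = −1/720 · (624.000 − 288.000) = -0.466667.
Running total after k=2: 2.57065e+06.
Correction k=3: B_{6}/6! · (f^{(5)}(26) − f^{(5)}(12)) = 1/30240 · (0.00000 − 0.00000) = 0.00000.
Running total after k=3: 2.57065e+06.
Correction k=4: B_{8}/8! · (f^{(7)}(26) − f^{(7)}(12)) = −1/1209600 · (0.00000 − 0.00000) = 0.00000.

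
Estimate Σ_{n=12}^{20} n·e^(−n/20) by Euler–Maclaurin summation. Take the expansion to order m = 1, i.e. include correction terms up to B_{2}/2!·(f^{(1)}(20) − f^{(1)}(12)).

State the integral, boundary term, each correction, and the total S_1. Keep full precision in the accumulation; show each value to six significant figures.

The integral term ∫_12^20 x·e^(−x/20) dx = 56.9359.
½[f(12) + f(20)] = ½[6.58574 + 7.35759] = 6.97166.
Running total after boundary: 63.9076.
k=1: B_{2}/(2)! × [f^{(1)}(20) − f^{(1)}(12)] = 1/12 × (0.00000 − 0.219525) = -0.0182937.

S_1 ≈ 63.8893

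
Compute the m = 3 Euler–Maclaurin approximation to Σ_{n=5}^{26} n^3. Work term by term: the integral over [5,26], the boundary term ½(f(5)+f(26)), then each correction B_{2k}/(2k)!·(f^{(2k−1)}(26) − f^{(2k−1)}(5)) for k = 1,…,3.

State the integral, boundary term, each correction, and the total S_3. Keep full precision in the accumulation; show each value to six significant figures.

∫_5^26 x^3 dx evaluates to 114088.
Endpoint term: (f(5) + f(26))/2 = (125.000 + 17576.0)/2 = 8850.50.
So far: 122938.
Order-1 term: 1/12 · (2028.00 − 75.0000) = 162.750.
After k=1: 123101.
Order-2 term: −1/720 · (6.00000 − 6.00000) = 0.00000.
After k=2: 123101.
Order-3 term: 1/30240 · (0.00000 − 0.00000) = 0.00000.

S_3 ≈ 123101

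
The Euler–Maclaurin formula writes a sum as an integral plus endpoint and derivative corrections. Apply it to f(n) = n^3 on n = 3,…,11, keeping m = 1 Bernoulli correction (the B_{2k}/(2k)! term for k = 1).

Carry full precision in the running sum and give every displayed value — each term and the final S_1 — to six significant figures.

S_1 ≈ 4347.00

The integral term ∫_3^11 x^3 dx = 3640.00.
Boundary: ½(f(3) + f(11)) = ½(27.0000 + 1331.00) = 679.000.
Running total after boundary: 4319.00.
Order-1 term: 1/12 · (363.000 − 27.0000) = 28.0000.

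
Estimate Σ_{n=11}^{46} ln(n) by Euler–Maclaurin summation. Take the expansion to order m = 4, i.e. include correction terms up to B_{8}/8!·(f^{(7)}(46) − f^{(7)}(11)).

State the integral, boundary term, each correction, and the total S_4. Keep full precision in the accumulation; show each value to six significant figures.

∫_11^46 ln(x) dx evaluates to 114.741.
Endpoint term: (f(11) + f(46))/2 = (2.39790 + 3.82864)/2 = 3.11327.
So far: 117.854.
Correction k=1: B_{2}/2! · (f^{(1)}(46) − f^{(1)}(11)) = 1/12 · (0.0217391 − 0.0909091) = -0.00576416.
Running total after k=1: 117.848.
Correction k=2: B_{4}/4! · (f^{(3)}(46) − f^{(3)}(11)) = −1/720 · (2.05474e-05 − 0.00150263) = 2.05845e-06.
Running total after k=2: 117.848.
Correction k=3: B_{6}/6! · (f^{(5)}(46) − f^{(5)}(11)) = 1/30240 · (1.16526e-07 − 0.000149021) = -4.92409e-09.
Running total after k=3: 117.848.
Correction k=4: B_{8}/8! · (f^{(7)}(46) − f^{(7)}(11)) = −1/1209600 · (1.65207e-09 − 3.69474e-05) = 3.05438e-11.

S_4 ≈ 117.848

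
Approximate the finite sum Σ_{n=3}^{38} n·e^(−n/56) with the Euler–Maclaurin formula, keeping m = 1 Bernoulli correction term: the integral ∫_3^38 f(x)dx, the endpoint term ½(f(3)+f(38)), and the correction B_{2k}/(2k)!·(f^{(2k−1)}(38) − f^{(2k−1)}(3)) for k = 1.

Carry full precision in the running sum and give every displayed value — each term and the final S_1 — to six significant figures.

S_1 ≈ 472.013

The integral term ∫_3^38 x·e^(−x/56) dx = 461.013.
Endpoint term: (f(3) + f(38))/2 = (2.84351 + 19.2790)/2 = 11.0612.
Running total after boundary: 472.074.
Order-1 term: 1/12 · (0.163074 − 0.897061) = -0.0611656.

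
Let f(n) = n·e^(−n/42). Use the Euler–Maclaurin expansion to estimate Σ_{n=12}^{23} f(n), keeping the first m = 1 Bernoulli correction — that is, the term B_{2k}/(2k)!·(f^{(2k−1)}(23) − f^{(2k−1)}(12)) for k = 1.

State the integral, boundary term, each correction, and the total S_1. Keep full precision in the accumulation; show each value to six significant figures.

Integral: ∫_12^23 x·e^(−x/42) dx = 125.523.
Boundary: ½(f(12) + f(23)) = ½(9.01773 + 13.3015) = 11.1596.
Running total after boundary: 136.682.
Order-1 term: 1/12 · (0.261623 − 0.536769) = -0.0229289.

S_1 ≈ 136.660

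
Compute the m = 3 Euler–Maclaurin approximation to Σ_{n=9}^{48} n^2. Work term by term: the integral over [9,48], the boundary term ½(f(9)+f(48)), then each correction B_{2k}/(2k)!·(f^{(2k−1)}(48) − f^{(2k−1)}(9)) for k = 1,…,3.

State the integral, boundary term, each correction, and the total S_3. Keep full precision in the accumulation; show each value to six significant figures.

S_3 ≈ 37820.0

Integral: ∫_9^48 x^2 dx = 36621.0.
Endpoint term: (f(9) + f(48))/2 = (81.0000 + 2304.00)/2 = 1192.50.
Running total after boundary: 37813.5.
k=1: B_{2}/(2)! × [f^{(1)}(48) − f^{(1)}(9)] = 1/12 × (96.0000 − 18.0000) = 6.50000.
After k=1: 37820.0.
k=2: B_{4}/(4)! × [f^{(3)}(48) − f^{(3)}(9)] = −1/720 × (0.00000 − 0.00000) = 0.00000.
After k=2: 37820.0.
k=3: B_{6}/(6)! × [f^{(5)}(48) − f^{(5)}(9)] = 1/30240 × (0.00000 − 0.00000) = 0.00000.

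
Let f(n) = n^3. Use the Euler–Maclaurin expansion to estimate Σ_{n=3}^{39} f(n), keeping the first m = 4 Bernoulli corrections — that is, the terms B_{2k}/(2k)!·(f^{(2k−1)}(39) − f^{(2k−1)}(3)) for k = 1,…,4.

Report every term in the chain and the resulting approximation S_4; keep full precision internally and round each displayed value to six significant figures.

S_4 ≈ 608391

∫_3^39 x^3 dx evaluates to 578340.
Boundary: ½(f(3) + f(39)) = ½(27.0000 + 59319.0) = 29673.0.
So far: 608013.
Order-1 term: 1/12 · (4563.00 − 27.0000) = 378.000.
Running total after k=1: 608391.
Order-2 term: −1/720 · (6.00000 − 6.00000) = 0.00000.
Running total after k=2: 608391.
Order-3 term: 1/30240 · (0.00000 − 0.00000) = 0.00000.
Running total after k=3: 608391.
Order-4 term: −1/1209600 · (0.00000 − 0.00000) = 0.00000.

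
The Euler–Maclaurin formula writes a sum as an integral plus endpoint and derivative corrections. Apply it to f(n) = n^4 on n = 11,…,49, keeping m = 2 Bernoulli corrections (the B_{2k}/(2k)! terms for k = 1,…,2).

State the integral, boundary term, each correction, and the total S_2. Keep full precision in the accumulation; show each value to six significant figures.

S_2 ≈ 5.93913e+07

∫_11^49 x^4 dx evaluates to 5.64628e+07.
½[f(11) + f(49)] = ½[14641.0 + 5.76480e+06] = 2.88972e+06.
Integral + boundary = 5.93526e+07.
k=1: B_{2}/(2)! × [f^{(1)}(49) − f^{(1)}(11)] = 1/12 × (470596 − 5324.00) = 38772.7.
Running total after k=1: 5.93913e+07.
k=2: B_{4}/(4)! × [f^{(3)}(49) − f^{(3)}(11)] = −1/720 × (1176.00 − 264.000) = -1.26667.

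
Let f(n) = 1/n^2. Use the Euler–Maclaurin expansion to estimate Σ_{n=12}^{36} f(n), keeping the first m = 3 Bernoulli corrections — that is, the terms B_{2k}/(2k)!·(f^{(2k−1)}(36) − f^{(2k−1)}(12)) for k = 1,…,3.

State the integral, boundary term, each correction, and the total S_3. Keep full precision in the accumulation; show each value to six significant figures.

∫_12^36 1/x^2 dx evaluates to 0.0555556.
½[f(12) + f(36)] = ½[0.00694444 + 0.000771605] = 0.00385802.
Integral + boundary = 0.0594136.
Correction k=1: B_{2}/2! · (f^{(1)}(36) − f^{(1)}(12)) = 1/12 · (-4.28669e-05 − (-0.00115741)) = 9.28784e-05.
Running total after k=1: 0.0595065.
Correction k=2: B_{4}/4! · (f^{(3)}(36) − f^{(3)}(12)) = −1/720 · (-3.96916e-07 − (-9.64506e-05)) = -1.33408e-07.
Running total after k=2: 0.0595063.
Correction k=3: B_{6}/6! · (f^{(5)}(36) − f^{(5)}(12)) = 1/30240 · (-9.18787e-09 − (-2.00939e-05)) = 6.64176e-10.

S_3 ≈ 0.0595063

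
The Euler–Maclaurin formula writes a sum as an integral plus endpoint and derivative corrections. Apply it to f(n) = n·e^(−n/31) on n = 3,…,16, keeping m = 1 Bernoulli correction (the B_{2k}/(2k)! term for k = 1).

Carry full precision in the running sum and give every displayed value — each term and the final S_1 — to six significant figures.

S_1 ≈ 93.2960

Integral: ∫_3^16 x·e^(−x/31) dx = 87.2040.
Endpoint term: (f(3) + f(16))/2 = (2.72328 + 9.54922)/2 = 6.13625.
Integral + boundary = 93.3403.
Correction k=1: B_{2}/2! · (f^{(1)}(16) − f^{(1)}(3)) = 1/12 · (0.288787 − 0.819913) = -0.0442605.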